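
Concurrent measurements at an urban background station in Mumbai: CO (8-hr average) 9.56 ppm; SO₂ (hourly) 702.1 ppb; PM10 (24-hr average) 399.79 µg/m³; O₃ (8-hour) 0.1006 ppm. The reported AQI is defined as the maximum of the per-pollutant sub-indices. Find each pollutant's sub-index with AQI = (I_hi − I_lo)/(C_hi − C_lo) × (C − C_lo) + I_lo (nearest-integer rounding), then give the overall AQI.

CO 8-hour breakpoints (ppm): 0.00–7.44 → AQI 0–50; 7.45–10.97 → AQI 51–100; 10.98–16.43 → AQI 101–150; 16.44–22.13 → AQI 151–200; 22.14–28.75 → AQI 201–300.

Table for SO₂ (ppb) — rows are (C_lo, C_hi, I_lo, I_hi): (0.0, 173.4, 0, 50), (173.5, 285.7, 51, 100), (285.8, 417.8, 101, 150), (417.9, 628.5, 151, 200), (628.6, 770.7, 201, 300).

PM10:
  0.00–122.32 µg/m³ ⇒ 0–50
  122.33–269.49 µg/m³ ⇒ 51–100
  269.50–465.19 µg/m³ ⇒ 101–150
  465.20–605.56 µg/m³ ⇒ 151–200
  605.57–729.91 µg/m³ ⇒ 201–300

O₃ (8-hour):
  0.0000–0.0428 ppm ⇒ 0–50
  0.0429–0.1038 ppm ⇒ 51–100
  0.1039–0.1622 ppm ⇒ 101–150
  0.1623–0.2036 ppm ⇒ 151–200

CO: 9.56 ∈ [7.45, 10.97] ↔ index [51, 100].
51 + (9.56−7.45)·(100−51)/(10.97−7.45) = 51 + 2.11·49/3.52 ≈ 80.37, so AQI = 80.
SO₂: 702.1 ∈ [628.6, 770.7] ↔ index [201, 300].
201 + (702.1−628.6)·(300−201)/(770.7−628.6) = 201 + 73.5·99/142.1 ≈ 252.21, so AQI = 252.
PM10: 399.79 ∈ [269.50, 465.19] ↔ index [101, 150].
101 + (399.79−269.50)·(150−101)/(465.19−269.50) = 101 + 130.29·49/195.69 ≈ 133.62, so AQI = 134.
O₃: 0.1006 ∈ [0.0429, 0.1038] ↔ index [51, 100].
51 + (0.1006−0.0429)·(100−51)/(0.1038−0.0429) = 51 + 0.0577·49/0.0609 ≈ 97.43, so AQI = 97.
Sub-indices: CO→80, SO₂→252, PM10→134, O₃→97. Overall AQI = max = 252; dominant pollutant is SO₂.

252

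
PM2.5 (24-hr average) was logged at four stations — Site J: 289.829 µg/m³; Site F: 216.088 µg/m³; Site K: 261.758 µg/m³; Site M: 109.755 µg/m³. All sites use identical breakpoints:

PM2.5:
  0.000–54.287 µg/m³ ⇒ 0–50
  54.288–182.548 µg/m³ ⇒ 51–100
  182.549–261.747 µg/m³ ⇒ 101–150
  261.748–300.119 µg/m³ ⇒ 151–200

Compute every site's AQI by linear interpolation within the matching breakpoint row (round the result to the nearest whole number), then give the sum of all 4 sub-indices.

532

Site J: row 261.748–300.119 (AQI 151–200). (200−151)·(289.829−261.748)/(300.119−261.748) + 151 = 49·28.081/38.371 + 151 ≈ 186.86 → 187.
Site F: 216.088 ∈ [182.549, 261.747] ↔ index [101, 150].
101 + (216.088−182.549)·(150−101)/(261.747−182.549) = 101 + 33.539·49/79.198 ≈ 121.75, so AQI = 122.
Site K 261.758: bracket 261.748–300.119 → index 151–200; slope 49/38.371, offset 0.010.
AQI = 151 + 49/38.371·0.010 ≈ 151.01 ⇒ 151.
Site M: 109.755 ∈ [54.288, 182.548] ↔ index [51, 100].
51 + (109.755−54.288)·(100−51)/(182.548−54.288) = 51 + 55.467·49/128.260 ≈ 72.19, so AQI = 72.
AQIs: Site J=187, Site F=122, Site K=151, Site M=72. Sum = 187 + 122 + 151 + 72 = 532.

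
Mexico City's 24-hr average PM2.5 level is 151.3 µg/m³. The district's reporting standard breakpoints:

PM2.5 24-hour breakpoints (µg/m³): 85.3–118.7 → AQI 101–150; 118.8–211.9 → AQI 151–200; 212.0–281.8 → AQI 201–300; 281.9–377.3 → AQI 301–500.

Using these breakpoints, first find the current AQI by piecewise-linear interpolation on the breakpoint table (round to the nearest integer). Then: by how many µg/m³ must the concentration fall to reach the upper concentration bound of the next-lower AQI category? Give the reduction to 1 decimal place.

PM2.5: 151.3 lies in 118.8–211.9, so I_lo=151, I_hi=200, C_lo=118.8, C_hi=211.9.
(200−151)/(211.9−118.8) × (151.3−118.8) + 151 = 49/93.1 × 32.5 + 151 ≈ 168.11 → 168.
Current AQI 168 is in the Unhealthy range (151–200). The next-lower category tops out at AQI 150, whose upper concentration bound is 118.7 µg/m³.
Reduction needed = 151.3 − 118.7 = 32.6 µg/m³.

32.6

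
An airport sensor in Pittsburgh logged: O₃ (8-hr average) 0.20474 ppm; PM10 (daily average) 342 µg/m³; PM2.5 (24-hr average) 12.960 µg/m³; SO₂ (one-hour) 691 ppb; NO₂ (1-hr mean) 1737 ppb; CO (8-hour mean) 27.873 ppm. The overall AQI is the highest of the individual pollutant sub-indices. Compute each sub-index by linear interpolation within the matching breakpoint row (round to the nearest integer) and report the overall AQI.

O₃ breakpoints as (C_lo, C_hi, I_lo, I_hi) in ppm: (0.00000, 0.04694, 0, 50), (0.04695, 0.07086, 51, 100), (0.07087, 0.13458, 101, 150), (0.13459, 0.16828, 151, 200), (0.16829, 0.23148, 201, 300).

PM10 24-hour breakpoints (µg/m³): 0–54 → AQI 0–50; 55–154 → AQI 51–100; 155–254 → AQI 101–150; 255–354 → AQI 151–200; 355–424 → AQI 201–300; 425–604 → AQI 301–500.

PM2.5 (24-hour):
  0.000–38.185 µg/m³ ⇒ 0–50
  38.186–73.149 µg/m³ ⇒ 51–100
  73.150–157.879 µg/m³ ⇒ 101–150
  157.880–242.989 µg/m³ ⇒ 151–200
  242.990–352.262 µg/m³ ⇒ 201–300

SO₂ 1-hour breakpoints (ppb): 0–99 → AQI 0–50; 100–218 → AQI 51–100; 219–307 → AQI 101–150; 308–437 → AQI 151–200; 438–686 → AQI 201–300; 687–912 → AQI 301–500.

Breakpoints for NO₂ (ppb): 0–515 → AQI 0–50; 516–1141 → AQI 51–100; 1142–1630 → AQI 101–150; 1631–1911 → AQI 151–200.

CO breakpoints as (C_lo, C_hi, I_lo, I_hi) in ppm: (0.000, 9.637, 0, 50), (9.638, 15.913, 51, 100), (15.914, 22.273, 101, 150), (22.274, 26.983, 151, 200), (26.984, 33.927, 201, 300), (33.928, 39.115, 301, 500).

O₃: row 0.16829–0.23148 (AQI 201–300). (300−201)·(0.20474−0.16829)/(0.23148−0.16829) + 201 = 99·0.03645/0.06319 + 201 ≈ 258.11 → 258.
PM10 342: bracket 255–354 → index 151–200; slope 49/99, offset 87.
AQI = 151 + 49/99·87 ≈ 194.06 ⇒ 194.
PM2.5: 12.960 lies in 0.000–38.185, so I_lo=0, I_hi=50, C_lo=0.000, C_hi=38.185.
(50−0)/(38.185−0.000) × (12.960−0.000) + 0 = 50/38.185 × 12.960 + 0 ≈ 16.97 → 17.
SO₂: 691 lies in 687–912, so I_lo=301, I_hi=500, C_lo=687, C_hi=912.
(500−301)/(912−687) × (691−687) + 301 = 199/225 × 4 + 301 ≈ 304.54 → 305.
NO₂ 1737: bracket 1631–1911 → index 151–200; slope 49/280, offset 106.
AQI = 151 + 49/280·106 ≈ 169.55 ⇒ 170.
CO: 27.873 lies in 26.984–33.927, so I_lo=201, I_hi=300, C_lo=26.984, C_hi=33.927.
(300−201)/(33.927−26.984) × (27.873−26.984) + 201 = 99/6.943 × 0.889 + 201 ≈ 213.68 → 214.
Sub-indices: O₃→258, PM10→194, PM2.5→17, SO₂→305, NO₂→170, CO→214. Overall AQI = max = 305; dominant pollutant is SO₂.

305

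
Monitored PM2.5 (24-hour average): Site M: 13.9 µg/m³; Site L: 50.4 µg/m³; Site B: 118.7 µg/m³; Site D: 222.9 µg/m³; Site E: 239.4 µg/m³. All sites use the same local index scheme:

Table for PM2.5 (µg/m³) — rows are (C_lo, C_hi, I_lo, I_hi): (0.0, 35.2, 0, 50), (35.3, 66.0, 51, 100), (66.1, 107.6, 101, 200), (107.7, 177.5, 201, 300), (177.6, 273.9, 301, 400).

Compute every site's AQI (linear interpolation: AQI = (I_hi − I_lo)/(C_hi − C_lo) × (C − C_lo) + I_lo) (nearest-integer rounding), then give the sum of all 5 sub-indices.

Site M: 13.9 ∈ [0.0, 35.2] ↔ index [0, 50].
0 + (13.9−0.0)·(50−0)/(35.2−0.0) = 0 + 13.9·50/35.2 ≈ 19.74, so AQI = 20.
Site L: row 35.3–66.0 (AQI 51–100). (100−51)·(50.4−35.3)/(66.0−35.3) + 51 = 49·15.1/30.7 + 51 ≈ 75.10 → 75.
Site B 118.7: bracket 107.7–177.5 → index 201–300; slope 99/69.8, offset 11.0.
AQI = 201 + 99/69.8·11.0 ≈ 216.60 ⇒ 217.
Site D 222.9: bracket 177.6–273.9 → index 301–400; slope 99/96.3, offset 45.3.
AQI = 301 + 99/96.3·45.3 ≈ 347.57 ⇒ 348.
Site E: row 177.6–273.9 (AQI 301–400). (400−301)·(239.4−177.6)/(273.9−177.6) + 301 = 99·61.8/96.3 + 301 ≈ 364.53 → 365.
AQIs: Site M=20, Site L=75, Site B=217, Site D=348, Site E=365. Sum = 20 + 75 + 217 + 348 + 365 = 1025.

1025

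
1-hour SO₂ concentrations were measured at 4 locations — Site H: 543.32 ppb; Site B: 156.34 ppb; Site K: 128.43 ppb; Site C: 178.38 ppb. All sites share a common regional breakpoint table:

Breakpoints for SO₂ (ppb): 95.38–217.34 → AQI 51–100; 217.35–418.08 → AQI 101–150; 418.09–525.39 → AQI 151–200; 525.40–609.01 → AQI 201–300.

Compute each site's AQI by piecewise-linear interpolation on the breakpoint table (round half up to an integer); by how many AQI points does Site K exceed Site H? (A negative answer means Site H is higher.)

Site H: 543.32 lies in 525.40–609.01, so I_lo=201, I_hi=300, C_lo=525.40, C_hi=609.01.
(300−201)/(609.01−525.40) × (543.32−525.40) + 201 = 99/83.61 × 17.92 + 201 ≈ 222.22 → 222.
Site B: 156.34 ∈ [95.38, 217.34] ↔ index [51, 100].
51 + (156.34−95.38)·(100−51)/(217.34−95.38) = 51 + 60.96·49/121.96 ≈ 75.49, so AQI = 75.
Site K 128.43: bracket 95.38–217.34 → index 51–100; slope 49/121.96, offset 33.05.
AQI = 51 + 49/121.96·33.05 ≈ 64.28 ⇒ 64.
Site C: row 95.38–217.34 (AQI 51–100). (100−51)·(178.38−95.38)/(217.34−95.38) + 51 = 49·83.00/121.96 + 51 ≈ 84.35 → 84.
AQIs: Site H=222, Site B=75, Site K=64, Site C=84. Site K (64) − Site H (222) = -158.

-158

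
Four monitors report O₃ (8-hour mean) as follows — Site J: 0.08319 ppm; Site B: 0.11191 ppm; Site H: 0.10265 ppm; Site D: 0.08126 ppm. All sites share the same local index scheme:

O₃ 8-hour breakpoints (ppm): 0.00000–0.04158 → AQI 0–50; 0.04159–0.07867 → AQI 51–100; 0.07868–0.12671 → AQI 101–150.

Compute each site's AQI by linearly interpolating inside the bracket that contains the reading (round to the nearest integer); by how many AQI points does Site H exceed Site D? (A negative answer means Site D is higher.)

21

Site J: 0.08319 lies in 0.07868–0.12671, so I_lo=101, I_hi=150, C_lo=0.07868, C_hi=0.12671.
(150−101)/(0.12671−0.07868) × (0.08319−0.07868) + 101 = 49/0.04803 × 0.00451 + 101 ≈ 105.60 → 106.
Site B 0.11191: bracket 0.07868–0.12671 → index 101–150; slope 49/0.04803, offset 0.03323.
AQI = 101 + 49/0.04803·0.03323 ≈ 134.90 ⇒ 135.
Site H: 0.10265 lies in 0.07868–0.12671, so I_lo=101, I_hi=150, C_lo=0.07868, C_hi=0.12671.
(150−101)/(0.12671−0.07868) × (0.10265−0.07868) + 101 = 49/0.04803 × 0.02397 + 101 ≈ 125.45 → 125.
Site D: 0.08126 lies in 0.07868–0.12671, so I_lo=101, I_hi=150, C_lo=0.07868, C_hi=0.12671.
(150−101)/(0.12671−0.07868) × (0.08126−0.07868) + 101 = 49/0.04803 × 0.00258 + 101 ≈ 103.63 → 104.
AQIs: Site J=106, Site B=135, Site H=125, Site D=104. Site H (125) − Site D (104) = 21.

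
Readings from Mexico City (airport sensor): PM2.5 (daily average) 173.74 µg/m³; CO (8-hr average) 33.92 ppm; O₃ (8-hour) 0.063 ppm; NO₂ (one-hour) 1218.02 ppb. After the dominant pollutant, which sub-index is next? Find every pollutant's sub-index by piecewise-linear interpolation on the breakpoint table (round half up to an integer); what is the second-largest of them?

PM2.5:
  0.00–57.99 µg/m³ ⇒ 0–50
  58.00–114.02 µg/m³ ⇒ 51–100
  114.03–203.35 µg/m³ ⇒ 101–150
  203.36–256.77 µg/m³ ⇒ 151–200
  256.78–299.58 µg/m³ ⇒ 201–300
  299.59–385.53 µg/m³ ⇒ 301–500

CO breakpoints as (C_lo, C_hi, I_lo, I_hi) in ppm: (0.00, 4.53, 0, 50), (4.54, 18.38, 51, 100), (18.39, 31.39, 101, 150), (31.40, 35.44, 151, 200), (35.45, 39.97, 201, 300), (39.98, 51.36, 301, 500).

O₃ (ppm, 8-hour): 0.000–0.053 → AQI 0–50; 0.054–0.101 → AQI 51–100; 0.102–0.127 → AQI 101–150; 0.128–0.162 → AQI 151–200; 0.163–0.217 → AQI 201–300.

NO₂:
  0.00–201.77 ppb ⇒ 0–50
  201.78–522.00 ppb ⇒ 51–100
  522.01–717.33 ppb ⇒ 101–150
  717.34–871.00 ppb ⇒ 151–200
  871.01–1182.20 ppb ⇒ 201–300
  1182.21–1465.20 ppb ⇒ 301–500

182

PM2.5 173.74: bracket 114.03–203.35 → index 101–150; slope 49/89.32, offset 59.71.
AQI = 101 + 49/89.32·59.71 ≈ 133.76 ⇒ 134.
CO: row 31.40–35.44 (AQI 151–200). (200−151)·(33.92−31.40)/(35.44−31.40) + 151 = 49·2.52/4.04 + 151 ≈ 181.56 → 182.
O₃: 0.063 ∈ [0.054, 0.101] ↔ index [51, 100].
51 + (0.063−0.054)·(100−51)/(0.101−0.054) = 51 + 0.009·49/0.047 ≈ 60.38, so AQI = 60.
NO₂: 1218.02 lies in 1182.21–1465.20, so I_lo=301, I_hi=500, C_lo=1182.21, C_hi=1465.20.
(500−301)/(1465.20−1182.21) × (1218.02−1182.21) + 301 = 199/282.99 × 35.81 + 301 ≈ 326.18 → 326.
Sub-indices: PM2.5→134, CO→182, O₃→60, NO₂→326. Ranked high→low: 326, 182, 134, 60. Second-highest sub-index = 182.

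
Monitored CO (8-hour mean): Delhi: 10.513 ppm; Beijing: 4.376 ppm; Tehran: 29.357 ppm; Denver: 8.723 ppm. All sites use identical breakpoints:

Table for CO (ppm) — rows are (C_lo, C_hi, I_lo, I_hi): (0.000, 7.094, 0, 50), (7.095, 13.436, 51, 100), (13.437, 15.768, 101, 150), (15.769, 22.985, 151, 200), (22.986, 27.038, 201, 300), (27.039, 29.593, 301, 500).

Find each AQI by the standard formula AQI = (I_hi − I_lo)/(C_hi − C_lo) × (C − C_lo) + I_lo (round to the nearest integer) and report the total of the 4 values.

Delhi 10.513: bracket 7.095–13.436 → index 51–100; slope 49/6.341, offset 3.418.
AQI = 51 + 49/6.341·3.418 ≈ 77.41 ⇒ 77.
Beijing 4.376: bracket 0.000–7.094 → index 0–50; slope 50/7.094, offset 4.376.
AQI = 0 + 50/7.094·4.376 ≈ 30.84 ⇒ 31.
Tehran 29.357: bracket 27.039–29.593 → index 301–500; slope 199/2.554, offset 2.318.
AQI = 301 + 199/2.554·2.318 ≈ 481.61 ⇒ 482.
Denver 8.723: bracket 7.095–13.436 → index 51–100; slope 49/6.341, offset 1.628.
AQI = 51 + 49/6.341·1.628 ≈ 63.58 ⇒ 64.
AQIs: Delhi=77, Beijing=31, Tehran=482, Denver=64. Sum = 77 + 31 + 482 + 64 = 654.

654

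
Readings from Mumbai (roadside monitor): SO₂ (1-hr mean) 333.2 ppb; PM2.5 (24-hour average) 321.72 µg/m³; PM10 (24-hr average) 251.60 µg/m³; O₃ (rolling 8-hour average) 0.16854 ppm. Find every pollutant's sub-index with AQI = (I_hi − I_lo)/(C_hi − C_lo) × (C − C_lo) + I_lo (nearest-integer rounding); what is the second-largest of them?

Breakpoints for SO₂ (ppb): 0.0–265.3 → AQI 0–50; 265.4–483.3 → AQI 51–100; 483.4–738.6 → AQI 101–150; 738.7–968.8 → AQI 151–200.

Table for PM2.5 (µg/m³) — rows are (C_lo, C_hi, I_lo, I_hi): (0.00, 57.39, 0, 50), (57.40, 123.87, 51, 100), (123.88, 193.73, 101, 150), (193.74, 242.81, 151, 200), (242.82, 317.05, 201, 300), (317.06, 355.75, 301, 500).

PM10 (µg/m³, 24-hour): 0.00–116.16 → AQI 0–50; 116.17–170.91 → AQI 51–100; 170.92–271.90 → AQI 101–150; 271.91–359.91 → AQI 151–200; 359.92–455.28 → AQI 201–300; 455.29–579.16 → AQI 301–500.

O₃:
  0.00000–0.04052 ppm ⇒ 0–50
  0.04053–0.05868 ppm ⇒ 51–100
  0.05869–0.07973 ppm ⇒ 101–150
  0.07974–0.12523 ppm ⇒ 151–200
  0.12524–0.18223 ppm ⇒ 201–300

SO₂ 333.2: bracket 265.4–483.3 → index 51–100; slope 49/217.9, offset 67.8.
AQI = 51 + 49/217.9·67.8 ≈ 66.25 ⇒ 66.
PM2.5: row 317.06–355.75 (AQI 301–500). (500−301)·(321.72−317.06)/(355.75−317.06) + 301 = 199·4.66/38.69 + 301 ≈ 324.97 → 325.
PM10: row 170.92–271.90 (AQI 101–150). (150−101)·(251.60−170.92)/(271.90−170.92) + 101 = 49·80.68/100.98 + 101 ≈ 140.15 → 140.
O₃ 0.16854: bracket 0.12524–0.18223 → index 201–300; slope 99/0.05699, offset 0.04330.
AQI = 201 + 99/0.05699·0.04330 ≈ 276.22 ⇒ 276.
Sub-indices: SO₂→66, PM2.5→325, PM10→140, O₃→276. Ranked high→low: 325, 276, 140, 66. Second-highest sub-index = 276.

276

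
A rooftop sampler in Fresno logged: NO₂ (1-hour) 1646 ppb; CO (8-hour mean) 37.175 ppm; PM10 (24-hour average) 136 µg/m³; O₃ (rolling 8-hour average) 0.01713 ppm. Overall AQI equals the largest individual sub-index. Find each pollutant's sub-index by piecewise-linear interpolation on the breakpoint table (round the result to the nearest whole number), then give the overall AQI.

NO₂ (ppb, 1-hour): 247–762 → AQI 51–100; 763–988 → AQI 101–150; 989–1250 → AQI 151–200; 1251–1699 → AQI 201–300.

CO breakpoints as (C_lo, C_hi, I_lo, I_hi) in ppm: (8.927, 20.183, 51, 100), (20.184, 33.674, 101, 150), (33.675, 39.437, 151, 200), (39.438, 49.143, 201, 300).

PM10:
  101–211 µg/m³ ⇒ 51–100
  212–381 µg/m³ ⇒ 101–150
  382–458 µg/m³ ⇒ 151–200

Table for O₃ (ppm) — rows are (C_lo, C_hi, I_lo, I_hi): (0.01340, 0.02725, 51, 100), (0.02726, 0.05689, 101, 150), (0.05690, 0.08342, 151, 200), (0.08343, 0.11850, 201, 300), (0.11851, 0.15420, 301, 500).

NO₂: 1646 lies in 1251–1699, so I_lo=201, I_hi=300, C_lo=1251, C_hi=1699.
(300−201)/(1699−1251) × (1646−1251) + 201 = 99/448 × 395 + 201 ≈ 288.29 → 288.
CO: 37.175 lies in 33.675–39.437, so I_lo=151, I_hi=200, C_lo=33.675, C_hi=39.437.
(200−151)/(39.437−33.675) × (37.175−33.675) + 151 = 49/5.762 × 3.500 + 151 ≈ 180.76 → 181.
PM10 136: bracket 101–211 → index 51–100; slope 49/110, offset 35.
AQI = 51 + 49/110·35 ≈ 66.59 ⇒ 67.
O₃ 0.01713: bracket 0.01340–0.02725 → index 51–100; slope 49/0.01385, offset 0.00373.
AQI = 51 + 49/0.01385·0.00373 ≈ 64.20 ⇒ 64.
Sub-indices: NO₂→288, CO→181, PM10→67, O₃→64. Overall AQI = max = 288; dominant pollutant is NO₂.

288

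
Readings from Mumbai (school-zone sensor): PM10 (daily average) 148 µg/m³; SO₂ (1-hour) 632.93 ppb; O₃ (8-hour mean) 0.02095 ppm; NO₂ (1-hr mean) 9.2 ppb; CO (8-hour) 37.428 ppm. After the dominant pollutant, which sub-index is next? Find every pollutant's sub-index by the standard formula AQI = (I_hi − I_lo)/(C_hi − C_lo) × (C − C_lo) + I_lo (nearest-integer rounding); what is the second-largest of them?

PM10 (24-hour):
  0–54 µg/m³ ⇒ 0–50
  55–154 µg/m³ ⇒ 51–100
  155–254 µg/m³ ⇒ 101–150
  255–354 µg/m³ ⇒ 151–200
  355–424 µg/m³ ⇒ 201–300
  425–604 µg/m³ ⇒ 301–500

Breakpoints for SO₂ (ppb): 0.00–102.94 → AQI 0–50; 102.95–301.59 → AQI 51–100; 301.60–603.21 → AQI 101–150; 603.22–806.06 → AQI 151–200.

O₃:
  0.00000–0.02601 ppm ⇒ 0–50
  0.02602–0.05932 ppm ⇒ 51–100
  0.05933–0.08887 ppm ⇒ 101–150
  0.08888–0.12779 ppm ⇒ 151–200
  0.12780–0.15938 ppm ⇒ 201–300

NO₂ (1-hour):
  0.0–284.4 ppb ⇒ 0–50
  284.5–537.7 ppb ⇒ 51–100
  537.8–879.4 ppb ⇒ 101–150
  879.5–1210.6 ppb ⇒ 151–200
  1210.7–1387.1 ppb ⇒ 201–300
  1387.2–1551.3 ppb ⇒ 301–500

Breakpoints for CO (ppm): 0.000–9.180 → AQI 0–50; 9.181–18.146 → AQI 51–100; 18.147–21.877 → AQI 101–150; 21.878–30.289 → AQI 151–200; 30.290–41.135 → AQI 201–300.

PM10: 148 ∈ [55, 154] ↔ index [51, 100].
51 + (148−55)·(100−51)/(154−55) = 51 + 93·49/99 ≈ 97.03, so AQI = 97.
SO₂ 632.93: bracket 603.22–806.06 → index 151–200; slope 49/202.84, offset 29.71.
AQI = 151 + 49/202.84·29.71 ≈ 158.18 ⇒ 158.
O₃ 0.02095: bracket 0.00000–0.02601 → index 0–50; slope 50/0.02601, offset 0.02095.
AQI = 0 + 50/0.02601·0.02095 ≈ 40.27 ⇒ 40.
NO₂: row 0.0–284.4 (AQI 0–50). (50−0)·(9.2−0.0)/(284.4−0.0) + 0 = 50·9.2/284.4 + 0 ≈ 1.62 → 2.
CO: row 30.290–41.135 (AQI 201–300). (300−201)·(37.428−30.290)/(41.135−30.290) + 201 = 99·7.138/10.845 + 201 ≈ 266.16 → 266.
Sub-indices: PM10→97, SO₂→158, O₃→40, NO₂→2, CO→266. Ranked high→low: 266, 158, 97, 40, 2. Second-highest sub-index = 158.

158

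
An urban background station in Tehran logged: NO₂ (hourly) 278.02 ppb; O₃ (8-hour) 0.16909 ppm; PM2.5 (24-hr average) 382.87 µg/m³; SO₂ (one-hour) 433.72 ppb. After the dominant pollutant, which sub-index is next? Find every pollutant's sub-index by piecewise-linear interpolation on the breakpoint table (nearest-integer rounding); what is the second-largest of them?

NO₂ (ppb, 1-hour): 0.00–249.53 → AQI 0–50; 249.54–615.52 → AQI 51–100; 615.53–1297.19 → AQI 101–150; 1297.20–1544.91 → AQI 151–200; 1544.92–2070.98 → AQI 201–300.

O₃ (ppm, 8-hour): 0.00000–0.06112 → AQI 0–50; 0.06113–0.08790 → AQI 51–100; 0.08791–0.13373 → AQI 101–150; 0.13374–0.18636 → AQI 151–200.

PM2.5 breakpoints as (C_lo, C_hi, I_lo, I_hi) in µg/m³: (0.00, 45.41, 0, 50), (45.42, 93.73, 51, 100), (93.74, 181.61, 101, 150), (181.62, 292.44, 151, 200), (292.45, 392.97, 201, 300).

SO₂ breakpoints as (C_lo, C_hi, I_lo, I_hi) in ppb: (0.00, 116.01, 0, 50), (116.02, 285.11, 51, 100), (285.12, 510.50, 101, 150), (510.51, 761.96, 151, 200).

NO₂: 278.02 ∈ [249.54, 615.52] ↔ index [51, 100].
51 + (278.02−249.54)·(100−51)/(615.52−249.54) = 51 + 28.48·49/365.98 ≈ 54.81, so AQI = 55.
O₃: 0.16909 lies in 0.13374–0.18636, so I_lo=151, I_hi=200, C_lo=0.13374, C_hi=0.18636.
(200−151)/(0.18636−0.13374) × (0.16909−0.13374) + 151 = 49/0.05262 × 0.03535 + 151 ≈ 183.92 → 184.
PM2.5 382.87: bracket 292.45–392.97 → index 201–300; slope 99/100.52, offset 90.42.
AQI = 201 + 99/100.52·90.42 ≈ 290.05 ⇒ 290.
SO₂: 433.72 ∈ [285.12, 510.50] ↔ index [101, 150].
101 + (433.72−285.12)·(150−101)/(510.50−285.12) = 101 + 148.60·49/225.38 ≈ 133.31, so AQI = 133.
Sub-indices: NO₂→55, O₃→184, PM2.5→290, SO₂→133. Ranked high→low: 290, 184, 133, 55. Second-highest sub-index = 184.

184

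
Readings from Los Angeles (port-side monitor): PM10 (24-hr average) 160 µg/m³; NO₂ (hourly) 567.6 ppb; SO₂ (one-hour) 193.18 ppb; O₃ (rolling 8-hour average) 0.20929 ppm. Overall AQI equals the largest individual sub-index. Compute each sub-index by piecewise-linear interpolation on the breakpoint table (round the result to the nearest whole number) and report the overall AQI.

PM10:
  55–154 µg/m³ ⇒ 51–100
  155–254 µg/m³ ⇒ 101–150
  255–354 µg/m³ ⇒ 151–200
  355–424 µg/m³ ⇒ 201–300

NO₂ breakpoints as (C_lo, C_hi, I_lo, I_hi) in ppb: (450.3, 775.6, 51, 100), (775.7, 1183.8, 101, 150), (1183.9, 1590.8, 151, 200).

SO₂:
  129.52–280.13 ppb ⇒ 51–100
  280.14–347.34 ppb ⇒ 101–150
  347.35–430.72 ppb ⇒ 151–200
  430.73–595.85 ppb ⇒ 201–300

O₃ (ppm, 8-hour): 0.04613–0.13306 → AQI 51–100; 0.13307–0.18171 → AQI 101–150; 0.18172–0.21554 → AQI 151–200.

191

PM10 160: bracket 155–254 → index 101–150; slope 49/99, offset 5.
AQI = 101 + 49/99·5 ≈ 103.47 ⇒ 103.
NO₂: 567.6 ∈ [450.3, 775.6] ↔ index [51, 100].
51 + (567.6−450.3)·(100−51)/(775.6−450.3) = 51 + 117.3·49/325.3 ≈ 68.67, so AQI = 69.
SO₂: 193.18 ∈ [129.52, 280.13] ↔ index [51, 100].
51 + (193.18−129.52)·(100−51)/(280.13−129.52) = 51 + 63.66·49/150.61 ≈ 71.71, so AQI = 72.
O₃: row 0.18172–0.21554 (AQI 151–200). (200−151)·(0.20929−0.18172)/(0.21554−0.18172) + 151 = 49·0.02757/0.03382 + 151 ≈ 190.94 → 191.
Sub-indices: PM10→103, NO₂→69, SO₂→72, O₃→191. Overall AQI = max = 191; dominant pollutant is O₃.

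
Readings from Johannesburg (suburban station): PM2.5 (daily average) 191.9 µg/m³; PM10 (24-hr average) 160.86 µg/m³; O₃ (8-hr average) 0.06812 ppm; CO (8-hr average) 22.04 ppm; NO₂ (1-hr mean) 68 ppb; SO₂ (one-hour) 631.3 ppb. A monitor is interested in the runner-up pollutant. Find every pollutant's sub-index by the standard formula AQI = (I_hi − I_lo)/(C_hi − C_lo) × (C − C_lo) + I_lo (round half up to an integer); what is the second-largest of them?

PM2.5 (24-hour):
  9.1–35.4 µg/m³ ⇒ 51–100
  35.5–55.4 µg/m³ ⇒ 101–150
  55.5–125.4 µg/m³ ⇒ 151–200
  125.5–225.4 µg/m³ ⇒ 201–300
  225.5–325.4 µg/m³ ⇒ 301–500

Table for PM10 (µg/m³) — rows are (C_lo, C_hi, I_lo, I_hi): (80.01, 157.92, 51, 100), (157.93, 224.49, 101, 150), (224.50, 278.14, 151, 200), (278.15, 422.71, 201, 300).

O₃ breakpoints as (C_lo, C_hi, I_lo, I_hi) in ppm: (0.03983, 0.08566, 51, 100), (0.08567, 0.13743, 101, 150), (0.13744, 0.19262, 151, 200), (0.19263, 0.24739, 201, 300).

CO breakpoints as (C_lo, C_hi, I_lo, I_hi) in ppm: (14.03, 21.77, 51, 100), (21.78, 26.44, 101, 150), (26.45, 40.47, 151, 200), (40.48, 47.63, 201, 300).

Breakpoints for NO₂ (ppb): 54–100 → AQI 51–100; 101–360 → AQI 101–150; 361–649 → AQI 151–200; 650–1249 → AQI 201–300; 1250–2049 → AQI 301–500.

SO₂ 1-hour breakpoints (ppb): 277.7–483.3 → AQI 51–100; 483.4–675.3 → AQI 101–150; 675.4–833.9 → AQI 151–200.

139

PM2.5 191.9: bracket 125.5–225.4 → index 201–300; slope 99/99.9, offset 66.4.
AQI = 201 + 99/99.9·66.4 ≈ 266.80 ⇒ 267.
PM10: 160.86 ∈ [157.93, 224.49] ↔ index [101, 150].
101 + (160.86−157.93)·(150−101)/(224.49−157.93) = 101 + 2.93·49/66.56 ≈ 103.16, so AQI = 103.
O₃ 0.06812: bracket 0.03983–0.08566 → index 51–100; slope 49/0.04583, offset 0.02829.
AQI = 51 + 49/0.04583·0.02829 ≈ 81.25 ⇒ 81.
CO: 22.04 ∈ [21.78, 26.44] ↔ index [101, 150].
101 + (22.04−21.78)·(150−101)/(26.44−21.78) = 101 + 0.26·49/4.66 ≈ 103.73, so AQI = 104.
NO₂: 68 lies in 54–100, so I_lo=51, I_hi=100, C_lo=54, C_hi=100.
(100−51)/(100−54) × (68−54) + 51 = 49/46 × 14 + 51 ≈ 65.91 → 66.
SO₂: row 483.4–675.3 (AQI 101–150). (150−101)·(631.3−483.4)/(675.3−483.4) + 101 = 49·147.9/191.9 + 101 ≈ 138.76 → 139.
Sub-indices: PM2.5→267, PM10→103, O₃→81, CO→104, NO₂→66, SO₂→139. Ranked high→low: 267, 139, 104, 103, 81, 66. Second-highest sub-index = 139.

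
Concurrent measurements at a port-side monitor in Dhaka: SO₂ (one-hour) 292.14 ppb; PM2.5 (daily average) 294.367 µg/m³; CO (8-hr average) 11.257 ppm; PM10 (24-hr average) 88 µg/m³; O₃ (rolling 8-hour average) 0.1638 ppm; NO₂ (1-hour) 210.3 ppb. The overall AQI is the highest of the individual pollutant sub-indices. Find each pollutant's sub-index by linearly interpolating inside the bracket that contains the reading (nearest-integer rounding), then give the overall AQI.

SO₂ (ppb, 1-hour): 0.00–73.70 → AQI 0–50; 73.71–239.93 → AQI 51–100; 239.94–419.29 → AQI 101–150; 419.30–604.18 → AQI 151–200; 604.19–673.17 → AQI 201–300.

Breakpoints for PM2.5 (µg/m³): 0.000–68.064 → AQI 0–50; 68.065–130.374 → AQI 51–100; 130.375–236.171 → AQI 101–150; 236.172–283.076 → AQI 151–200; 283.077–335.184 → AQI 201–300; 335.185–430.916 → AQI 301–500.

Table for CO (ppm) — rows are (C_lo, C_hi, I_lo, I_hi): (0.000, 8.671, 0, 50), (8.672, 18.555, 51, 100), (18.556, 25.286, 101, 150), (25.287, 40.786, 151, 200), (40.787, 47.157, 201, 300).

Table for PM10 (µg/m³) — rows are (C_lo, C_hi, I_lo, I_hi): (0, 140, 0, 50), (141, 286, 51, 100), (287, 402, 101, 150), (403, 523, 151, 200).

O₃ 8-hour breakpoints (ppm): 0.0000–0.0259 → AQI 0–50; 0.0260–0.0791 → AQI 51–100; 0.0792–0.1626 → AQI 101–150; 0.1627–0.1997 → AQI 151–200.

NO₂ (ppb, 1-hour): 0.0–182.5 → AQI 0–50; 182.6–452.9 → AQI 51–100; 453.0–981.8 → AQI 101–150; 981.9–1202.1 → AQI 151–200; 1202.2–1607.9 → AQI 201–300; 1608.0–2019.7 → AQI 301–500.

222

SO₂: 292.14 lies in 239.94–419.29, so I_lo=101, I_hi=150, C_lo=239.94, C_hi=419.29.
(150−101)/(419.29−239.94) × (292.14−239.94) + 101 = 49/179.35 × 52.20 + 101 ≈ 115.26 → 115.
PM2.5: 294.367 lies in 283.077–335.184, so I_lo=201, I_hi=300, C_lo=283.077, C_hi=335.184.
(300−201)/(335.184−283.077) × (294.367−283.077) + 201 = 99/52.107 × 11.290 + 201 ≈ 222.45 → 222.
CO 11.257: bracket 8.672–18.555 → index 51–100; slope 49/9.883, offset 2.585.
AQI = 51 + 49/9.883·2.585 ≈ 63.82 ⇒ 64.
PM10 88: bracket 0–140 → index 0–50; slope 50/140, offset 88.
AQI = 0 + 50/140·88 ≈ 31.43 ⇒ 31.
O₃: row 0.1627–0.1997 (AQI 151–200). (200−151)·(0.1638−0.1627)/(0.1997−0.1627) + 151 = 49·0.0011/0.0370 + 151 ≈ 152.46 → 152.
NO₂: 210.3 lies in 182.6–452.9, so I_lo=51, I_hi=100, C_lo=182.6, C_hi=452.9.
(100−51)/(452.9−182.6) × (210.3−182.6) + 51 = 49/270.3 × 27.7 + 51 ≈ 56.02 → 56.
Sub-indices: SO₂→115, PM2.5→222, CO→64, PM10→31, O₃→152, NO₂→56. Overall AQI = max = 222; dominant pollutant is PM2.5.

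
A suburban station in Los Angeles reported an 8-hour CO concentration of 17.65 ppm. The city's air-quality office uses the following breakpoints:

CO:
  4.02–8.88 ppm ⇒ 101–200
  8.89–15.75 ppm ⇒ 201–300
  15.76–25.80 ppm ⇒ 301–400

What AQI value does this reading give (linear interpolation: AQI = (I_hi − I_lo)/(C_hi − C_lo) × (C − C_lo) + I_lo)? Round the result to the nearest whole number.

320

CO: row 15.76–25.80 (AQI 301–400). (400−301)·(17.65−15.76)/(25.80−15.76) + 301 = 99·1.89/10.04 + 301 ≈ 319.64 → 320.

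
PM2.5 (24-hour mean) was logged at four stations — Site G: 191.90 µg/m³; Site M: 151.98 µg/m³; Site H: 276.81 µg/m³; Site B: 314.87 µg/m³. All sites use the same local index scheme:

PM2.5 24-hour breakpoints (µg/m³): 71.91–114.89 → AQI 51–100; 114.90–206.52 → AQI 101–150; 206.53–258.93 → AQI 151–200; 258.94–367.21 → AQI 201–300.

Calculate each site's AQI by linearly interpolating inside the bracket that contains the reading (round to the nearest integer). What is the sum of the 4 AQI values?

Site G: 191.90 ∈ [114.90, 206.52] ↔ index [101, 150].
101 + (191.90−114.90)·(150−101)/(206.52−114.90) = 101 + 77.00·49/91.62 ≈ 142.18, so AQI = 142.
Site M 151.98: bracket 114.90–206.52 → index 101–150; slope 49/91.62, offset 37.08.
AQI = 101 + 49/91.62·37.08 ≈ 120.83 ⇒ 121.
Site H 276.81: bracket 258.94–367.21 → index 201–300; slope 99/108.27, offset 17.87.
AQI = 201 + 99/108.27·17.87 ≈ 217.34 ⇒ 217.
Site B: row 258.94–367.21 (AQI 201–300). (300−201)·(314.87−258.94)/(367.21−258.94) + 201 = 99·55.93/108.27 + 201 ≈ 252.14 → 252.
AQIs: Site G=142, Site M=121, Site H=217, Site B=252. Sum = 142 + 121 + 217 + 252 = 732.

732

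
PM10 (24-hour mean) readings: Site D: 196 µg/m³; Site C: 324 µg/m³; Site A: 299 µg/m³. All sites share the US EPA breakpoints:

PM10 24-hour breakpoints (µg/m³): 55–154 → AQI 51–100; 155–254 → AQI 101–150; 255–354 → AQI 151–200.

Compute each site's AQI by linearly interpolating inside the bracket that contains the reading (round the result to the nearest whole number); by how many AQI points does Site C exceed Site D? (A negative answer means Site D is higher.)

Site D: 196 ∈ [155, 254] ↔ index [101, 150].
101 + (196−155)·(150−101)/(254−155) = 101 + 41·49/99 ≈ 121.29, so AQI = 121.
Site C: 324 ∈ [255, 354] ↔ index [151, 200].
151 + (324−255)·(200−151)/(354−255) = 151 + 69·49/99 ≈ 185.15, so AQI = 185.
Site A: row 255–354 (AQI 151–200). (200−151)·(299−255)/(354−255) + 151 = 49·44/99 + 151 ≈ 172.78 → 173.
AQIs: Site D=121, Site C=185, Site A=173. Site C (185) − Site D (121) = 64.

64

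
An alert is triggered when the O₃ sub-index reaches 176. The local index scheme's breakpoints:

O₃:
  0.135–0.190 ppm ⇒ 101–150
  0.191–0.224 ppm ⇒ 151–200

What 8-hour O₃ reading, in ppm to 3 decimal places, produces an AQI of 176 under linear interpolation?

AQI 176 lies in the 151–200 band, which corresponds to 0.191–0.224 ppm.
C = 0.191 + (176−151)×(0.224−0.191)/(200−151) = 0.191 + 25×0.033/49 ≈ 0.20784 ppm → 0.208 ppm to 3 dp.

0.208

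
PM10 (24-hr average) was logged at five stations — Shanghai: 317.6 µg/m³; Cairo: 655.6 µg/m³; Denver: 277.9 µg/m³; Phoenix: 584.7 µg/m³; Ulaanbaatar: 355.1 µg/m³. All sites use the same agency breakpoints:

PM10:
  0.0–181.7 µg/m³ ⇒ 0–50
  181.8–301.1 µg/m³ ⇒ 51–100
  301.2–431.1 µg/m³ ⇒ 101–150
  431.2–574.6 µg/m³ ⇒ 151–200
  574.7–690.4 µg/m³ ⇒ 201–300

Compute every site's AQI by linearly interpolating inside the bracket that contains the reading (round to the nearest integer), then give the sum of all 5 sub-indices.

798

Shanghai: row 301.2–431.1 (AQI 101–150). (150−101)·(317.6−301.2)/(431.1−301.2) + 101 = 49·16.4/129.9 + 101 ≈ 107.19 → 107.
Cairo: 655.6 lies in 574.7–690.4, so I_lo=201, I_hi=300, C_lo=574.7, C_hi=690.4.
(300−201)/(690.4−574.7) × (655.6−574.7) + 201 = 99/115.7 × 80.9 + 201 ≈ 270.22 → 270.
Denver: row 181.8–301.1 (AQI 51–100). (100−51)·(277.9−181.8)/(301.1−181.8) + 51 = 49·96.1/119.3 + 51 ≈ 90.47 → 90.
Phoenix: 584.7 lies in 574.7–690.4, so I_lo=201, I_hi=300, C_lo=574.7, C_hi=690.4.
(300−201)/(690.4−574.7) × (584.7−574.7) + 201 = 99/115.7 × 10.0 + 201 ≈ 209.56 → 210.
Ulaanbaatar: 355.1 ∈ [301.2, 431.1] ↔ index [101, 150].
101 + (355.1−301.2)·(150−101)/(431.1−301.2) = 101 + 53.9·49/129.9 ≈ 121.33, so AQI = 121.
AQIs: Shanghai=107, Cairo=270, Denver=90, Phoenix=210, Ulaanbaatar=121. Sum = 107 + 270 + 90 + 210 + 121 = 798.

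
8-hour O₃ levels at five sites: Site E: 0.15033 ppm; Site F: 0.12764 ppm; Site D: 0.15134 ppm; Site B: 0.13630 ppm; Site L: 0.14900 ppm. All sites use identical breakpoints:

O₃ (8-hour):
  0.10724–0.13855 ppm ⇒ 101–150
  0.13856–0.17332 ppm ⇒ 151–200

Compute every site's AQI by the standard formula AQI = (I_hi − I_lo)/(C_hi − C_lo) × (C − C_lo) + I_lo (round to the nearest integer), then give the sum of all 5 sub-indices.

782

Site E 0.15033: bracket 0.13856–0.17332 → index 151–200; slope 49/0.03476, offset 0.01177.
AQI = 151 + 49/0.03476·0.01177 ≈ 167.59 ⇒ 168.
Site F 0.12764: bracket 0.10724–0.13855 → index 101–150; slope 49/0.03131, offset 0.02040.
AQI = 101 + 49/0.03131·0.02040 ≈ 132.93 ⇒ 133.
Site D: 0.15134 ∈ [0.13856, 0.17332] ↔ index [151, 200].
151 + (0.15134−0.13856)·(200−151)/(0.17332−0.13856) = 151 + 0.01278·49/0.03476 ≈ 169.02, so AQI = 169.
Site B: 0.13630 lies in 0.10724–0.13855, so I_lo=101, I_hi=150, C_lo=0.10724, C_hi=0.13855.
(150−101)/(0.13855−0.10724) × (0.13630−0.10724) + 101 = 49/0.03131 × 0.02906 + 101 ≈ 146.48 → 146.
Site L: 0.14900 lies in 0.13856–0.17332, so I_lo=151, I_hi=200, C_lo=0.13856, C_hi=0.17332.
(200−151)/(0.17332−0.13856) × (0.14900−0.13856) + 151 = 49/0.03476 × 0.01044 + 151 ≈ 165.72 → 166.
AQIs: Site E=168, Site F=133, Site D=169, Site B=146, Site L=166. Sum = 168 + 133 + 169 + 146 + 166 = 782.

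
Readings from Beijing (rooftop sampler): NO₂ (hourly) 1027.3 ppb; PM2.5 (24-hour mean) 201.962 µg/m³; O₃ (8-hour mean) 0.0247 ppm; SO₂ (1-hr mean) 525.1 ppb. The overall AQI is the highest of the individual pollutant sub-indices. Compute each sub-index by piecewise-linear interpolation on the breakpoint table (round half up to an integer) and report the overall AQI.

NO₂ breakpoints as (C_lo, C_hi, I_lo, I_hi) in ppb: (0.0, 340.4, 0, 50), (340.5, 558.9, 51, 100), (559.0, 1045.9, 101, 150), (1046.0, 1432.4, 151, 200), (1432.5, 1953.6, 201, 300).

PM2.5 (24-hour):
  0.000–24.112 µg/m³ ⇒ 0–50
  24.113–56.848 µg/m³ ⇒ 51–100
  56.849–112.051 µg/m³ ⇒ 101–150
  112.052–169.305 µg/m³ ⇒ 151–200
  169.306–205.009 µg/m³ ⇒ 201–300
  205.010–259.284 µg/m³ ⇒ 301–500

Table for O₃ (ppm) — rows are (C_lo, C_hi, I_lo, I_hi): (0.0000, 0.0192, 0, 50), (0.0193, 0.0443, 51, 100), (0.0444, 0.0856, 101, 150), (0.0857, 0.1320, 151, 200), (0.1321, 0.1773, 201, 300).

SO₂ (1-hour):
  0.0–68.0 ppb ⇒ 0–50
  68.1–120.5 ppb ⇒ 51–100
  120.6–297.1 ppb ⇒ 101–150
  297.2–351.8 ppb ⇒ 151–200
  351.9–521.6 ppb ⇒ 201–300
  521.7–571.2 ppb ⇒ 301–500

NO₂: 1027.3 lies in 559.0–1045.9, so I_lo=101, I_hi=150, C_lo=559.0, C_hi=1045.9.
(150−101)/(1045.9−559.0) × (1027.3−559.0) + 101 = 49/486.9 × 468.3 + 101 ≈ 148.13 → 148.
PM2.5: 201.962 lies in 169.306–205.009, so I_lo=201, I_hi=300, C_lo=169.306, C_hi=205.009.
(300−201)/(205.009−169.306) × (201.962−169.306) + 201 = 99/35.703 × 32.656 + 201 ≈ 291.55 → 292.
O₃: 0.0247 ∈ [0.0193, 0.0443] ↔ index [51, 100].
51 + (0.0247−0.0193)·(100−51)/(0.0443−0.0193) = 51 + 0.0054·49/0.0250 ≈ 61.58, so AQI = 62.
SO₂ 525.1: bracket 521.7–571.2 → index 301–500; slope 199/49.5, offset 3.4.
AQI = 301 + 199/49.5·3.4 ≈ 314.67 ⇒ 315.
Sub-indices: NO₂→148, PM2.5→292, O₃→62, SO₂→315. Overall AQI = max = 315; dominant pollutant is SO₂.

315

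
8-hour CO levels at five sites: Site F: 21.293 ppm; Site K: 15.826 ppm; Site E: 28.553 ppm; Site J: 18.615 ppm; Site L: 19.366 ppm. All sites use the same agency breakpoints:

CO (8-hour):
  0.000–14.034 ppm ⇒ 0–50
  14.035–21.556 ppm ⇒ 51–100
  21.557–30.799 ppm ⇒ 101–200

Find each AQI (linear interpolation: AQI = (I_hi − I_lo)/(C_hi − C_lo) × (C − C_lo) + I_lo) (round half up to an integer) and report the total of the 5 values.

504

Site F 21.293: bracket 14.035–21.556 → index 51–100; slope 49/7.521, offset 7.258.
AQI = 51 + 49/7.521·7.258 ≈ 98.29 ⇒ 98.
Site K: row 14.035–21.556 (AQI 51–100). (100−51)·(15.826−14.035)/(21.556−14.035) + 51 = 49·1.791/7.521 + 51 ≈ 62.67 → 63.
Site E: 28.553 ∈ [21.557, 30.799] ↔ index [101, 200].
101 + (28.553−21.557)·(200−101)/(30.799−21.557) = 101 + 6.996·99/9.242 ≈ 175.94, so AQI = 176.
Site J: 18.615 ∈ [14.035, 21.556] ↔ index [51, 100].
51 + (18.615−14.035)·(100−51)/(21.556−14.035) = 51 + 4.580·49/7.521 ≈ 80.84, so AQI = 81.
Site L: 19.366 ∈ [14.035, 21.556] ↔ index [51, 100].
51 + (19.366−14.035)·(100−51)/(21.556−14.035) = 51 + 5.331·49/7.521 ≈ 85.73, so AQI = 86.
AQIs: Site F=98, Site K=63, Site E=176, Site J=81, Site L=86. Sum = 98 + 63 + 176 + 81 + 86 = 504.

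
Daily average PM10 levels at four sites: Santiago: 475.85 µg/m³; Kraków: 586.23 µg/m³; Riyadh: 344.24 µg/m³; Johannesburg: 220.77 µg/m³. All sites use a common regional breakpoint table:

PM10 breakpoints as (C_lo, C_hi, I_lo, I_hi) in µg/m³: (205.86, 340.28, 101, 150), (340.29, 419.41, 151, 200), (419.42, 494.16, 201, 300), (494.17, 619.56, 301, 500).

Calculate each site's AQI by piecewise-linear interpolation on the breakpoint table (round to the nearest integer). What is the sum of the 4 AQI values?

Santiago 475.85: bracket 419.42–494.16 → index 201–300; slope 99/74.74, offset 56.43.
AQI = 201 + 99/74.74·56.43 ≈ 275.75 ⇒ 276.
Kraków 586.23: bracket 494.17–619.56 → index 301–500; slope 199/125.39, offset 92.06.
AQI = 301 + 199/125.39·92.06 ≈ 447.10 ⇒ 447.
Riyadh: 344.24 ∈ [340.29, 419.41] ↔ index [151, 200].
151 + (344.24−340.29)·(200−151)/(419.41−340.29) = 151 + 3.95·49/79.12 ≈ 153.45, so AQI = 153.
Johannesburg: 220.77 lies in 205.86–340.28, so I_lo=101, I_hi=150, C_lo=205.86, C_hi=340.28.
(150−101)/(340.28−205.86) × (220.77−205.86) + 101 = 49/134.42 × 14.91 + 101 ≈ 106.44 → 106.
AQIs: Santiago=276, Kraków=447, Riyadh=153, Johannesburg=106. Sum = 276 + 447 + 153 + 106 = 982.

982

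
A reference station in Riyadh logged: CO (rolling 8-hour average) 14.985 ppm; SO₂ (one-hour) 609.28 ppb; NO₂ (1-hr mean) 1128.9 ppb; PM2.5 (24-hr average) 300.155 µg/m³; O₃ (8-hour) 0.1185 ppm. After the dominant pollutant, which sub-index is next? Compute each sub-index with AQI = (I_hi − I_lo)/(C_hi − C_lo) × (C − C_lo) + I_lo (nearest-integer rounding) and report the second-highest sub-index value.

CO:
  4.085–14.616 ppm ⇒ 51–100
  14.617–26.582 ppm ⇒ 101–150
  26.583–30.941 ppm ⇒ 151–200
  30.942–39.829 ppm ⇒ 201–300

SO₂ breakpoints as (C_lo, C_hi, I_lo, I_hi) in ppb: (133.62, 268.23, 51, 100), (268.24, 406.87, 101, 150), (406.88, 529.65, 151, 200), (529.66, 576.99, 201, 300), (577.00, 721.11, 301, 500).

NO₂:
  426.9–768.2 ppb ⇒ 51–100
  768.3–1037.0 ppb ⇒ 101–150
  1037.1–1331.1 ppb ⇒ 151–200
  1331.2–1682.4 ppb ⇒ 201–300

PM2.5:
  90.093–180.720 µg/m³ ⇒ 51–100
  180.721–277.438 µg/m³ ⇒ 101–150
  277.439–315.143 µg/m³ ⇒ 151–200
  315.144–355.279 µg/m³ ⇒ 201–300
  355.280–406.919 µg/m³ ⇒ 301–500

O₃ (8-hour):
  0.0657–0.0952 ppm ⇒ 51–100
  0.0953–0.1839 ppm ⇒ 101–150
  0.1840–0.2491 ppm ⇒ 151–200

CO 14.985: bracket 14.617–26.582 → index 101–150; slope 49/11.965, offset 0.368.
AQI = 101 + 49/11.965·0.368 ≈ 102.51 ⇒ 103.
SO₂: row 577.00–721.11 (AQI 301–500). (500−301)·(609.28−577.00)/(721.11−577.00) + 301 = 199·32.28/144.11 + 301 ≈ 345.58 → 346.
NO₂: 1128.9 ∈ [1037.1, 1331.1] ↔ index [151, 200].
151 + (1128.9−1037.1)·(200−151)/(1331.1−1037.1) = 151 + 91.8·49/294.0 ≈ 166.30, so AQI = 166.
PM2.5 300.155: bracket 277.439–315.143 → index 151–200; slope 49/37.704, offset 22.716.
AQI = 151 + 49/37.704·22.716 ≈ 180.52 ⇒ 181.
O₃ 0.1185: bracket 0.0953–0.1839 → index 101–150; slope 49/0.0886, offset 0.0232.
AQI = 101 + 49/0.0886·0.0232 ≈ 113.83 ⇒ 114.
Sub-indices: CO→103, SO₂→346, NO₂→166, PM2.5→181, O₃→114. Ranked high→low: 346, 181, 166, 114, 103. Second-highest sub-index = 181.

181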